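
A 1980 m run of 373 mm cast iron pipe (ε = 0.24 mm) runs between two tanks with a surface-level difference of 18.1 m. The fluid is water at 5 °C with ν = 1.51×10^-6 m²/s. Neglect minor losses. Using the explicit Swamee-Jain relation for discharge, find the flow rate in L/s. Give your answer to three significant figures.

Q ≈ 208 L/s

Swamee-Jain (Type II): Q = -0.965·√(gD⁵h_f/L)·ln[ε/(3.7D) + √(3.17ν²L/(gD³h_f))]
√(gD⁵h_f/L) = √(9.81·0.373⁵·18.1/1980) = 0.02545
ε/(3.7D) = 1.74×10^-4; √(3.17ν²L/(gD³h_f)) = 3.94×10^-5
Q = -0.965·0.02545·ln(2.133×10^-4) = 0.2076 m³/s
Check: V = 1.90 m/s, Re = 4.69×10^5, f = 0.01867, h_f = 18.2 m ≈ 18.1 m ✓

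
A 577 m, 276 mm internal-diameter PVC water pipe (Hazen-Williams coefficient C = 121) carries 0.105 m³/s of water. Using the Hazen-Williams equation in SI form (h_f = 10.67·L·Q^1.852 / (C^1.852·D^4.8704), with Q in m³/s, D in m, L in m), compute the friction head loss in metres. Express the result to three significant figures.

h_f = 10.67·577·0.105^1.852 / (121^1.852·0.276^4.8704) = 6.954 m

h_f ≈ 6.95 m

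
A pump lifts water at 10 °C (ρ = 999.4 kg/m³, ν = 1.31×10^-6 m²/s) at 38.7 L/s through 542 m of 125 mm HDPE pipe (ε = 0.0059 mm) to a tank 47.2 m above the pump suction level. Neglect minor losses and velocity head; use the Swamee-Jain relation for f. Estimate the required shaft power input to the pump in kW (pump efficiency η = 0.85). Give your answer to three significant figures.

P_shaft ≈ 35.7 kW

V = 4Q/(πD²) = 3.154 m/s; Re = 3.01×10^5; ε/D = 4.72×10^-5; f = 0.01490
h_f = f(L/D)V²/2g = 32.74 m
Total head H = z + h_f = 47.2 + 32.74 = 79.94 m
P_hyd = ρgQH = 999.4·9.81·0.0387·79.94 = 30.33 kW
P_shaft = P_hyd/η = 30.33/0.85 = 35.69 kW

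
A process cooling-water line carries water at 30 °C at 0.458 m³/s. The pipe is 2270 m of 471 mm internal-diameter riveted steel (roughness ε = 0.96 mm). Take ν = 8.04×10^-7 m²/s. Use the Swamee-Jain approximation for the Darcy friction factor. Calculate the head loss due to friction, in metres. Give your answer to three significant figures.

h_f ≈ 40.3 m

V = 4Q/(πD²) = 4·0.458/(π·0.471²) = 2.629 m/s
Re = VD/ν = 2.629·0.471/8.04×10^-7 = 1.54×10^6 → turbulent
ε/D = 0.96/471 = 0.00204
Swamee-Jain: f = 0.02371
h_f = f(L/D)V²/(2g) = 0.02371·(2270/0.471)·2.629²/(2·9.81) = 40.25 m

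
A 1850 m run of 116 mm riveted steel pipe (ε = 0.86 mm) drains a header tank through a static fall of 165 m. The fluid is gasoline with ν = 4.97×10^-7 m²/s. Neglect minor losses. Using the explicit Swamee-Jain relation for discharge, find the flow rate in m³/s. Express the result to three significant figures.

Q ≈ 0.0257 m³/s

Swamee-Jain (Type II): Q = -0.965·√(gD⁵h_f/L)·ln[ε/(3.7D) + √(3.17ν²L/(gD³h_f))]
√(gD⁵h_f/L) = √(9.81·0.116⁵·165/1850) = 0.004287
ε/(3.7D) = 0.00200; √(3.17ν²L/(gD³h_f)) = 2.39×10^-5
Q = -0.965·0.004287·ln(0.002028) = 0.02565 m³/s
Check: V = 2.43 m/s, Re = 5.67×10^5, f = 0.03455, h_f = 165 m ≈ 165 m ✓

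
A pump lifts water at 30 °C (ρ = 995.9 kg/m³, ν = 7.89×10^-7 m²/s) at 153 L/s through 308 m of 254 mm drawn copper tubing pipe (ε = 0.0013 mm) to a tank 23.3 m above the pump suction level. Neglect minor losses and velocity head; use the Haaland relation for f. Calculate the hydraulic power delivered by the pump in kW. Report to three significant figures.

V = 4Q/(πD²) = 3.019 m/s; Re = 9.72×10^5; ε/D = 5.12×10^-6; f = 0.01173
h_f = f(L/D)V²/2g = 6.608 m
Total head H = z + h_f = 23.3 + 6.608 = 29.91 m
P_hyd = ρgQH = 995.9·9.81·0.153·29.91 = 44.71 kW

P_hyd ≈ 44.7 kW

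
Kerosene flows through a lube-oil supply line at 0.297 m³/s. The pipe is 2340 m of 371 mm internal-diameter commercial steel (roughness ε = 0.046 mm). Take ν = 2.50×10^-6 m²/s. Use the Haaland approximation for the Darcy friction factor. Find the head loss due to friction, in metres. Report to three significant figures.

h_f ≈ 36.1 m

V = 4Q/(πD²) = 4·0.297/(π·0.371²) = 2.747 m/s
Re = VD/ν = 2.747·0.371/2.50×10^-6 = 4.08×10^5 → turbulent
ε/D = 0.046/371 = 1.24×10^-4
Haaland: f = 0.01486
h_f = f(L/D)V²/(2g) = 0.01486·(2340/0.371)·2.747²/(2·9.81) = 36.06 m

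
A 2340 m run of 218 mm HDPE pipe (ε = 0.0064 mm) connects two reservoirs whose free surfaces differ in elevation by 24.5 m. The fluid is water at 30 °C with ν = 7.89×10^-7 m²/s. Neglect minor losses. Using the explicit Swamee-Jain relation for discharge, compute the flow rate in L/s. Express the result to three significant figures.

Q ≈ 67.8 L/s

Swamee-Jain (Type II): Q = -0.965·√(gD⁵h_f/L)·ln[ε/(3.7D) + √(3.17ν²L/(gD³h_f))]
√(gD⁵h_f/L) = √(9.81·0.218⁵·24.5/2340) = 0.007111
ε/(3.7D) = 7.93×10^-6; √(3.17ν²L/(gD³h_f)) = 4.31×10^-5
Q = -0.965·0.007111·ln(5.100×10^-5) = 0.06783 m³/s
Check: V = 1.82 m/s, Re = 5.02×10^5, f = 0.01354, h_f = 24.5 m ≈ 24.5 m ✓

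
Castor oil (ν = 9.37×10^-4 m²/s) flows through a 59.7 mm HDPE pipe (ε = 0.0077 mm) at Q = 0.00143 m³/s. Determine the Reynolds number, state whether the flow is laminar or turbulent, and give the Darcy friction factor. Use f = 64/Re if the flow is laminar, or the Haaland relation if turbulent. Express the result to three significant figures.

Re ≈ 32.5; laminar; f = 64/Re ≈ 1.97

V = 4Q/(πD²) = 0.5109 m/s
Re = VD/ν = 0.5109·0.0597/9.37×10^-4 = 32.5
Re < 2300 → laminar → f = 64/Re = 1.966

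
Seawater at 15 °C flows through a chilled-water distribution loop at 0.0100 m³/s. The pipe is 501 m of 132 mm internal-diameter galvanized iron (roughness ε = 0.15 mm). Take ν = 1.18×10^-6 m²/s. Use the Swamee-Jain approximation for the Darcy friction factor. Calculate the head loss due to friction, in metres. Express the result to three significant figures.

h_f ≈ 2.40 m

V = 4Q/(πD²) = 4·0.0100/(π·0.132²) = 0.7307 m/s
Re = VD/ν = 0.7307·0.132/1.18×10^-6 = 8.17×10^4 → turbulent
ε/D = 0.15/132 = 0.00114
Swamee-Jain: f = 0.02324
h_f = f(L/D)V²/(2g) = 0.02324·(501/0.132)·0.7307²/(2·9.81) = 2.400 m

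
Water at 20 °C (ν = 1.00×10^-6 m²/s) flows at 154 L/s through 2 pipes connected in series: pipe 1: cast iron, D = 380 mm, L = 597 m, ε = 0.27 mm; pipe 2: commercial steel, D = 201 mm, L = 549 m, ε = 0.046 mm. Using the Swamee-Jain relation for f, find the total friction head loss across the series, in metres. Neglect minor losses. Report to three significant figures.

H ≈ 52.3 m

Pipe 1: V = 1.358 m/s, Re = 5.16×10^5, ε/D = 7.11×10^-4, f = 0.01895, h_1 = f(L/D)V²/2g = 2.799 m
Pipe 2: V = 4.853 m/s, Re = 9.76×10^5, ε/D = 2.29×10^-4, f = 0.01510, h_2 = f(L/D)V²/2g = 49.50 m
Series → Q common, losses add: H = Σh = 52.30 m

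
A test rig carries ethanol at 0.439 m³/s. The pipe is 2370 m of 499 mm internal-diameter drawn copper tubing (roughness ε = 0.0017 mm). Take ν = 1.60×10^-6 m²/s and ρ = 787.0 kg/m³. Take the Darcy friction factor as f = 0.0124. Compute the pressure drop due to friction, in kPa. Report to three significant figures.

V = 4Q/(πD²) = 4·0.439/(π·0.499²) = 2.245 m/s
h_f = f(L/D)V²/(2g) = 0.01240·(2370/0.499)·2.245²/(2·9.81) = 15.13 m
Δp = ρg·h_f = 787.0·9.81·15.13 = 116.8 kPa

Δp ≈ 117 kPa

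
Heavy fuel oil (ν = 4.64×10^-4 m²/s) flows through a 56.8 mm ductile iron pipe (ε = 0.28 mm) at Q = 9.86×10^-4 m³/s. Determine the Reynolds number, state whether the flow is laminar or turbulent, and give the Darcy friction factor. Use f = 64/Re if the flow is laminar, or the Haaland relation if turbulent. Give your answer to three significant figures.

V = 4Q/(πD²) = 0.3891 m/s
Re = VD/ν = 0.3891·0.0568/4.64×10^-4 = 47.6
Re < 2300 → laminar → f = 64/Re = 1.344

Re ≈ 47.6; laminar; f = 64/Re ≈ 1.34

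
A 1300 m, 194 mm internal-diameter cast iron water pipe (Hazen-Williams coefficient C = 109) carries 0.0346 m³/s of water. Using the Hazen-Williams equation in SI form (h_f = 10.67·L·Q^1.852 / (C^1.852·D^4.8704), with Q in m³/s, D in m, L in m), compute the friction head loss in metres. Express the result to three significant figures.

h_f ≈ 13.5 m

h_f = 10.67·1300·0.0346^1.852 / (109^1.852·0.194^4.8704) = 13.55 m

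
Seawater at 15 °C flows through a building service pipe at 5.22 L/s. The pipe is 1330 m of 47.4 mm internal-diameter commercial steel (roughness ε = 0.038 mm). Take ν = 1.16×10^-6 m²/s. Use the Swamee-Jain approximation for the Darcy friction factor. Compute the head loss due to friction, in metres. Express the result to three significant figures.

V = 4Q/(πD²) = 4·0.00522/(π·0.0474²) = 2.958 m/s
Re = VD/ν = 2.958·0.0474/1.16×10^-6 = 1.21×10^5 → turbulent
ε/D = 0.038/47.4 = 8.02×10^-4
Swamee-Jain: f = 0.02122
h_f = f(L/D)V²/(2g) = 0.02122·(1330/0.0474)·2.958²/(2·9.81) = 265.6 m

h_f ≈ 266 m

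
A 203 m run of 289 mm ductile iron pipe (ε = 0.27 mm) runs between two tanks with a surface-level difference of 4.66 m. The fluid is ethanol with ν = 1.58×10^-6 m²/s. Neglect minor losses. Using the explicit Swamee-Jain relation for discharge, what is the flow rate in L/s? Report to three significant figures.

Swamee-Jain (Type II): Q = -0.965·√(gD⁵h_f/L)·ln[ε/(3.7D) + √(3.17ν²L/(gD³h_f))]
√(gD⁵h_f/L) = √(9.81·0.289⁵·4.66/203) = 0.02131
ε/(3.7D) = 2.53×10^-4; √(3.17ν²L/(gD³h_f)) = 3.82×10^-5
Q = -0.965·0.02131·ln(2.907×10^-4) = 0.1674 m³/s
Check: V = 2.55 m/s, Re = 4.67×10^5, f = 0.02011, h_f = 4.69 m ≈ 4.66 m ✓

Q ≈ 167 L/s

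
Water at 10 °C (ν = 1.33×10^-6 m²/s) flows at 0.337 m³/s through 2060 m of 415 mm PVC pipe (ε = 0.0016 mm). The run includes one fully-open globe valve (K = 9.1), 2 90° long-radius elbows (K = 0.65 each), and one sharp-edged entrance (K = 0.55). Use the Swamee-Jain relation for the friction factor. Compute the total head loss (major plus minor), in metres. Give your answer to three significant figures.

V = 4Q/(πD²) = 2.491 m/s; V²/2g = 0.3164 m
Re = 7.77×10^5, ε/D = 3.86×10^-6 → f = 0.01220 (Swamee-Jain)
Major: h_f = f(L/D)·V²/2g = 0.01220·4964·0.3164 = 19.16 m
Minor: ΣK = 10.9; h_m = ΣK·V²/2g = 3.464 m
Total H_L = 19.16 + 3.464 = 22.62 m

H_L ≈ 22.6 m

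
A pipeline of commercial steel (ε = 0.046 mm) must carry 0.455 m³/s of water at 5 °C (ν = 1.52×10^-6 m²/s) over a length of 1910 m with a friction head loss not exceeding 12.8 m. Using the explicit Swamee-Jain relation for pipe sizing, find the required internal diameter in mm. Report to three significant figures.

Swamee-Jain (Type III): D = 0.66·[ε^1.25·(LQ²/(gh_f))^4.75 + ν·Q^9.4·(L/(gh_f))^5.2]^0.04
LQ²/(gh_f) = 3.149; L/(gh_f) = 15.21
Term 1 = ε^1.25·(…)^4.75 = 8.81×10^-4; Term 2 = ν·Q^9.4·(…)^5.2 = 0.00130
D = 0.66·(8.81×10^-4 + 0.00130)^0.04 = 0.5165 m = 517 mm
Check: V = 2.17 m/s, Re = 7.38×10^5, f = 0.01373, h_f = 12.2 m ≈ 12.8 m ✓

D ≈ 517 mm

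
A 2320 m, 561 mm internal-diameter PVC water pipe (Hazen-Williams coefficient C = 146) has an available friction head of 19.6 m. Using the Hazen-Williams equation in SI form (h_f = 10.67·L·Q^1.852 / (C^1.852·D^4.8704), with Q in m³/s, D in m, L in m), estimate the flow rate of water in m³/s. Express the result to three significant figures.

Rearranging: Q = [h_f·C^1.852·D^4.8704 / (10.67·L)]^(1/1.852)
Q = [19.6·146^1.852·0.561^4.8704 / (10.67·2320)]^0.540 = 0.6754 m³/s

Q ≈ 0.675 m³/s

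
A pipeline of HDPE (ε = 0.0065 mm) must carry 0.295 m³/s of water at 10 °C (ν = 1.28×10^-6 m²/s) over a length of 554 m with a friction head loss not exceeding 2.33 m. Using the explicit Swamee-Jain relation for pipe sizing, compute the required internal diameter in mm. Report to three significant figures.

D ≈ 471 mm

Swamee-Jain (Type III): D = 0.66·[ε^1.25·(LQ²/(gh_f))^4.75 + ν·Q^9.4·(L/(gh_f))^5.2]^0.04
LQ²/(gh_f) = 2.109; L/(gh_f) = 24.24
Term 1 = ε^1.25·(…)^4.75 = 1.14×10^-5; Term 2 = ν·Q^9.4·(…)^5.2 = 2.10×10^-4
D = 0.66·(1.14×10^-5 + 2.10×10^-4)^0.04 = 0.4714 m = 471 mm
Check: V = 1.69 m/s, Re = 6.23×10^5, f = 0.01284, h_f = 2.20 m ≈ 2.33 m ✓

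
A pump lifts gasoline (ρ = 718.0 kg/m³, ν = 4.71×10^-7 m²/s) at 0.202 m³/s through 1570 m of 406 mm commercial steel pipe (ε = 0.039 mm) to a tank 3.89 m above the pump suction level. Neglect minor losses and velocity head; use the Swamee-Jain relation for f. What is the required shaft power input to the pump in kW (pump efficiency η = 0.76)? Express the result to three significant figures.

V = 4Q/(πD²) = 1.560 m/s; Re = 1.34×10^6; ε/D = 9.61×10^-5; f = 0.01314
h_f = f(L/D)V²/2g = 6.305 m
Total head H = z + h_f = 3.89 + 6.305 = 10.20 m
P_hyd = ρgQH = 718.0·9.81·0.202·10.20 = 14.51 kW
P_shaft = P_hyd/η = 14.51/0.76 = 19.09 kW

P_shaft ≈ 19.1 kW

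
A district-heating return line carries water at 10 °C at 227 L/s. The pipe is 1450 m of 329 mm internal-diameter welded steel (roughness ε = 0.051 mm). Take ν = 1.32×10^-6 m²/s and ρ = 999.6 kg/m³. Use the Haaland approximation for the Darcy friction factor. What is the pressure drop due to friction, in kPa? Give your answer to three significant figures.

Δp ≈ 227 kPa

V = 4Q/(πD²) = 4·0.227/(π·0.329²) = 2.670 m/s
Re = VD/ν = 2.670·0.329/1.32×10^-6 = 6.66×10^5 → turbulent
ε/D = 0.051/329 = 1.55×10^-4
Haaland: f = 0.01448
h_f = f(L/D)V²/(2g) = 0.01448·(1450/0.329)·2.670²/(2·9.81) = 23.20 m
Δp = ρg·h_f = 999.6·9.81·23.20 = 227.5 kPa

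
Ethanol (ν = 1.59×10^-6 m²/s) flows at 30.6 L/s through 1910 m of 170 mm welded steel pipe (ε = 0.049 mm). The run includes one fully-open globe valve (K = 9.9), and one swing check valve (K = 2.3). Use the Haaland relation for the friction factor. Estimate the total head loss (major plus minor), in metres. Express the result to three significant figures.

H_L ≈ 20.0 m

V = 4Q/(πD²) = 1.348 m/s; V²/2g = 0.09263 m
Re = 1.44×10^5, ε/D = 2.88×10^-4 → f = 0.01816 (Haaland)
Major: h_f = f(L/D)·V²/2g = 0.01816·11235·0.09263 = 18.90 m
Minor: ΣK = 12.2; h_m = ΣK·V²/2g = 1.130 m
Total H_L = 18.90 + 1.130 = 20.03 m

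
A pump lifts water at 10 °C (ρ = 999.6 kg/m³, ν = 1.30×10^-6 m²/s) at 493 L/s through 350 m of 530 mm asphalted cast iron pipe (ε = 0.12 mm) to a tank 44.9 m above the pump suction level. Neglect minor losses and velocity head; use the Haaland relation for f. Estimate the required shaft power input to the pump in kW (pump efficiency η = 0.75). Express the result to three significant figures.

V = 4Q/(πD²) = 2.235 m/s; Re = 9.11×10^5; ε/D = 2.26×10^-4; f = 0.01495
h_f = f(L/D)V²/2g = 2.513 m
Total head H = z + h_f = 44.9 + 2.513 = 47.41 m
P_hyd = ρgQH = 999.6·9.81·0.493·47.41 = 229.2 kW
P_shaft = P_hyd/η = 229.2/0.75 = 305.6 kW

P_shaft ≈ 306 kW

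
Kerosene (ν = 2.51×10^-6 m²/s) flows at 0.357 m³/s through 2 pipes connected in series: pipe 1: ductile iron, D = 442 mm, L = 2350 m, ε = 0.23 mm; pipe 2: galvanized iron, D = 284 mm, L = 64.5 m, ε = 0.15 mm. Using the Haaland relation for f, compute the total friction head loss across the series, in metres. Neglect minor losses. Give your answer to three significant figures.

H ≈ 32.7 m

Pipe 1: V = 2.327 m/s, Re = 4.10×10^5, ε/D = 5.20×10^-4, f = 0.01787, h_1 = f(L/D)V²/2g = 26.22 m
Pipe 2: V = 5.636 m/s, Re = 6.38×10^5, ε/D = 5.28×10^-4, f = 0.01759, h_2 = f(L/D)V²/2g = 6.466 m
Series → Q common, losses add: H = Σh = 32.68 m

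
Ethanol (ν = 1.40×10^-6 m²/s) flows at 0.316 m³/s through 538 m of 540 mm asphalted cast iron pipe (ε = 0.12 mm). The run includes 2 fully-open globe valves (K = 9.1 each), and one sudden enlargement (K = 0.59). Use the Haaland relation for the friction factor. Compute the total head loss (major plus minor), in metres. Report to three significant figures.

H_L ≈ 3.31 m

V = 4Q/(πD²) = 1.380 m/s; V²/2g = 0.09703 m
Re = 5.32×10^5, ε/D = 2.22×10^-4 → f = 0.01542 (Haaland)
Major: h_f = f(L/D)·V²/2g = 0.01542·996.3·0.09703 = 1.491 m
Minor: ΣK = 18.8; h_m = ΣK·V²/2g = 1.823 m
Total H_L = 1.491 + 1.823 = 3.314 m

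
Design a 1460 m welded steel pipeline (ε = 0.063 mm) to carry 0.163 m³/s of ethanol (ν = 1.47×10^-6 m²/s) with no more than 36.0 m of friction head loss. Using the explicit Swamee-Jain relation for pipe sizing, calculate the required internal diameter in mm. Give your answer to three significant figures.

Swamee-Jain (Type III): D = 0.66·[ε^1.25·(LQ²/(gh_f))^4.75 + ν·Q^9.4·(L/(gh_f))^5.2]^0.04
LQ²/(gh_f) = 0.1098; L/(gh_f) = 4.134
Term 1 = ε^1.25·(…)^4.75 = 1.56×10^-10; Term 2 = ν·Q^9.4·(…)^5.2 = 9.27×10^-11
D = 0.66·(1.56×10^-10 + 9.27×10^-11)^0.04 = 0.2725 m = 272 mm
Check: V = 2.79 m/s, Re = 5.18×10^5, f = 0.01575, h_f = 33.6 m ≈ 36.0 m ✓

D ≈ 272 mm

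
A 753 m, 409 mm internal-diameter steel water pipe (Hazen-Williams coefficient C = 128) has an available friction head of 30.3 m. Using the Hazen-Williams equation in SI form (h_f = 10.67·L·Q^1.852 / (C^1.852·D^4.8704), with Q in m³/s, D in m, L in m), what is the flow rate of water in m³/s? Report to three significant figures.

Q ≈ 0.599 m³/s

Rearranging: Q = [h_f·C^1.852·D^4.8704 / (10.67·L)]^(1/1.852)
Q = [30.3·128^1.852·0.409^4.8704 / (10.67·753)]^0.540 = 0.5991 m³/s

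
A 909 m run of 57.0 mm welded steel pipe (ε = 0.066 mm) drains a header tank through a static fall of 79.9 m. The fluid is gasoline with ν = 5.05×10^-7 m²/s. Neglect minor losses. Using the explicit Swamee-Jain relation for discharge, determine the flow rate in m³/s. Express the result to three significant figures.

Q ≈ 0.00547 m³/s

Swamee-Jain (Type II): Q = -0.965·√(gD⁵h_f/L)·ln[ε/(3.7D) + √(3.17ν²L/(gD³h_f))]
√(gD⁵h_f/L) = √(9.81·0.0570⁵·79.9/909) = 7.203×10^-4
ε/(3.7D) = 3.13×10^-4; √(3.17ν²L/(gD³h_f)) = 7.12×10^-5
Q = -0.965·7.203×10^-4·ln(3.841×10^-4) = 0.005467 m³/s
Check: V = 2.14 m/s, Re = 2.42×10^5, f = 0.02158, h_f = 80.5 m ≈ 79.9 m ✓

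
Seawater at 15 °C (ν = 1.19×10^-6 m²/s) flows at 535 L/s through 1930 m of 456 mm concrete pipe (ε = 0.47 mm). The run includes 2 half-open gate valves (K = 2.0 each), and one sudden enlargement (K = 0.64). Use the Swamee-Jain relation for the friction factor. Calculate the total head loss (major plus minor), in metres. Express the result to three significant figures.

H_L ≈ 49.1 m

V = 4Q/(πD²) = 3.276 m/s; V²/2g = 0.5470 m
Re = 1.26×10^6, ε/D = 0.00103 → f = 0.02010 (Swamee-Jain)
Major: h_f = f(L/D)·V²/2g = 0.02010·4232·0.5470 = 46.53 m
Minor: ΣK = 4.64; h_m = ΣK·V²/2g = 2.538 m
Total H_L = 46.53 + 2.538 = 49.06 m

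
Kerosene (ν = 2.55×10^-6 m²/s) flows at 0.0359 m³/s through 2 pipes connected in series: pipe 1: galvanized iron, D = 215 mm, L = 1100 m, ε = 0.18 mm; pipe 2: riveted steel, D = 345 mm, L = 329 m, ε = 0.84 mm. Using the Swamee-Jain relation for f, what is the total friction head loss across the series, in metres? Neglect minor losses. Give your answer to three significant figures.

Pipe 1: V = 0.9888 m/s, Re = 8.34×10^4, ε/D = 8.37×10^-4, f = 0.02219, h_1 = f(L/D)V²/2g = 5.658 m
Pipe 2: V = 0.3840 m/s, Re = 5.20×10^4, ε/D = 0.00243, f = 0.02766, h_2 = f(L/D)V²/2g = 0.1983 m
Series → Q common, losses add: H = Σh = 5.857 m

H ≈ 5.86 m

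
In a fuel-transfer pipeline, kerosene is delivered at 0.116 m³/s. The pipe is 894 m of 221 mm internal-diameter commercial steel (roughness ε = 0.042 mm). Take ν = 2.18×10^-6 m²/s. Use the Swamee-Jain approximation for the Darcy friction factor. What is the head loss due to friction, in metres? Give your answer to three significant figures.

h_f ≈ 30.5 m

V = 4Q/(πD²) = 4·0.116/(π·0.221²) = 3.024 m/s
Re = VD/ν = 3.024·0.221/2.18×10^-6 = 3.07×10^5 → turbulent
ε/D = 0.042/221 = 1.90×10^-4
Swamee-Jain: f = 0.01619
h_f = f(L/D)V²/(2g) = 0.01619·(894/0.221)·3.024²/(2·9.81) = 30.52 m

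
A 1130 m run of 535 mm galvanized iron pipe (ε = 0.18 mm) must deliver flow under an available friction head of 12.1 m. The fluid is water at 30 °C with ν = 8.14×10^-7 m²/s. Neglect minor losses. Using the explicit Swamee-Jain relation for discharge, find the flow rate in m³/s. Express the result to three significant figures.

Q ≈ 0.602 m³/s

Swamee-Jain (Type II): Q = -0.965·√(gD⁵h_f/L)·ln[ε/(3.7D) + √(3.17ν²L/(gD³h_f))]
√(gD⁵h_f/L) = √(9.81·0.535⁵·12.1/1130) = 0.06785
ε/(3.7D) = 9.09×10^-5; √(3.17ν²L/(gD³h_f)) = 1.14×10^-5
Q = -0.965·0.06785·ln(1.024×10^-4) = 0.6016 m³/s
Check: V = 2.68 m/s, Re = 1.76×10^6, f = 0.01578, h_f = 12.2 m ≈ 12.1 m ✓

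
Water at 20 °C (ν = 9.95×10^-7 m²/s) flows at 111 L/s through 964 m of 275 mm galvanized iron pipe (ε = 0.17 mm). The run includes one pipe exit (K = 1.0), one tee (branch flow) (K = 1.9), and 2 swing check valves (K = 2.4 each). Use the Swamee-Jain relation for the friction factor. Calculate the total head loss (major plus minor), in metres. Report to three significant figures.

V = 4Q/(πD²) = 1.869 m/s; V²/2g = 0.1780 m
Re = 5.17×10^5, ε/D = 6.18×10^-4 → f = 0.01845 (Swamee-Jain)
Major: h_f = f(L/D)·V²/2g = 0.01845·3505·0.1780 = 11.51 m
Minor: ΣK = 7.70; h_m = ΣK·V²/2g = 1.371 m
Total H_L = 11.51 + 1.371 = 12.88 m

H_L ≈ 12.9 m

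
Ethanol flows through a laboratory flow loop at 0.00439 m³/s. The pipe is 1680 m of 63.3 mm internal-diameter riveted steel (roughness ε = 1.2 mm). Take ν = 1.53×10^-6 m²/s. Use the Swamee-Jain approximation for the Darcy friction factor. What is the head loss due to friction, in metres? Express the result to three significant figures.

h_f ≈ 128 m

V = 4Q/(πD²) = 4·0.00439/(π·0.0633²) = 1.395 m/s
Re = VD/ν = 1.395·0.0633/1.53×10^-6 = 5.77×10^4 → turbulent
ε/D = 1.2/63.3 = 0.0190
Swamee-Jain: f = 0.04869
h_f = f(L/D)V²/(2g) = 0.04869·(1680/0.0633)·1.395²/(2·9.81) = 128.2 m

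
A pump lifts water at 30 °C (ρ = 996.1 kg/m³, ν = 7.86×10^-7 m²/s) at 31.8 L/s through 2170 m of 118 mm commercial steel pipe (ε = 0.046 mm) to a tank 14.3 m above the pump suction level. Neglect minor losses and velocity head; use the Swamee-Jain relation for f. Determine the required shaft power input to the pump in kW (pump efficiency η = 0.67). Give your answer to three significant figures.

P_shaft ≈ 69.8 kW

V = 4Q/(πD²) = 2.908 m/s; Re = 4.37×10^5; ε/D = 3.90×10^-4; f = 0.01719
h_f = f(L/D)V²/2g = 136.2 m
Total head H = z + h_f = 14.3 + 136.2 = 150.5 m
P_hyd = ρgQH = 996.1·9.81·0.0318·150.5 = 46.77 kW
P_shaft = P_hyd/η = 46.77/0.67 = 69.81 kW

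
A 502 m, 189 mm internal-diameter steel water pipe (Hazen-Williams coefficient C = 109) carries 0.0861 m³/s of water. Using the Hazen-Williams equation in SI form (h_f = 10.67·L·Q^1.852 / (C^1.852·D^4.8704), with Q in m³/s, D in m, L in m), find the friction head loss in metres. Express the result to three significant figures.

h_f ≈ 32.1 m

h_f = 10.67·502·0.0861^1.852 / (109^1.852·0.189^4.8704) = 32.14 m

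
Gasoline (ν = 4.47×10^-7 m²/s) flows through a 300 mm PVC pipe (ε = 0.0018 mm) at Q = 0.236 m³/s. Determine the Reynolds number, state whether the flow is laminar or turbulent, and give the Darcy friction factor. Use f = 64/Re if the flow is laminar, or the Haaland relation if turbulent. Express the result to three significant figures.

V = 4Q/(πD²) = 3.339 m/s
Re = VD/ν = 3.339·0.300/4.47×10^-7 = 2.24×10^6
Re > 4000 → turbulent; ε/D = 6.00×10^-6
Haaland: f = 0.01035

Re ≈ 2.24×10^6; turbulent; f ≈ 0.0103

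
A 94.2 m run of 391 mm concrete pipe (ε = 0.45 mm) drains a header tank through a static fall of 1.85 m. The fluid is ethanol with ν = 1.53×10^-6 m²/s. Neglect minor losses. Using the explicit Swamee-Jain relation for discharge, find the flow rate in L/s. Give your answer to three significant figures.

Q ≈ 324 L/s

Swamee-Jain (Type II): Q = -0.965·√(gD⁵h_f/L)·ln[ε/(3.7D) + √(3.17ν²L/(gD³h_f))]
√(gD⁵h_f/L) = √(9.81·0.391⁵·1.85/94.2) = 0.04196
ε/(3.7D) = 3.11×10^-4; √(3.17ν²L/(gD³h_f)) = 2.54×10^-5
Q = -0.965·0.04196·ln(3.364×10^-4) = 0.3238 m³/s
Check: V = 2.70 m/s, Re = 6.89×10^5, f = 0.02083, h_f = 1.86 m ≈ 1.85 m ✓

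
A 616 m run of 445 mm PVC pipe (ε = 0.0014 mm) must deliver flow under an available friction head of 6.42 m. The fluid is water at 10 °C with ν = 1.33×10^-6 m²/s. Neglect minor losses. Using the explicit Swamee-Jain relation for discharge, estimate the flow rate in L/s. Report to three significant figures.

Swamee-Jain (Type II): Q = -0.965·√(gD⁵h_f/L)·ln[ε/(3.7D) + √(3.17ν²L/(gD³h_f))]
√(gD⁵h_f/L) = √(9.81·0.445⁵·6.42/616) = 0.04224
ε/(3.7D) = 8.50×10^-7; √(3.17ν²L/(gD³h_f)) = 2.49×10^-5
Q = -0.965·0.04224·ln(2.580×10^-5) = 0.4306 m³/s
Check: V = 2.77 m/s, Re = 9.26×10^5, f = 0.01183, h_f = 6.40 m ≈ 6.42 m ✓

Q ≈ 431 L/s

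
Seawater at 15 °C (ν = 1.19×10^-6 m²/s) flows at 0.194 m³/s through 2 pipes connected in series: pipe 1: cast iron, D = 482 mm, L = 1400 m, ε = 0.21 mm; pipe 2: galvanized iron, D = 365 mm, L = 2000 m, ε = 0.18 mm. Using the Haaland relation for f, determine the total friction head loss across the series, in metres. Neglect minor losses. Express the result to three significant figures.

Pipe 1: V = 1.063 m/s, Re = 4.31×10^5, ε/D = 4.36×10^-4, f = 0.01729, h_1 = f(L/D)V²/2g = 2.893 m
Pipe 2: V = 1.854 m/s, Re = 5.69×10^5, ε/D = 4.93×10^-4, f = 0.01744, h_2 = f(L/D)V²/2g = 16.74 m
Series → Q common, losses add: H = Σh = 19.63 m

H ≈ 19.6 m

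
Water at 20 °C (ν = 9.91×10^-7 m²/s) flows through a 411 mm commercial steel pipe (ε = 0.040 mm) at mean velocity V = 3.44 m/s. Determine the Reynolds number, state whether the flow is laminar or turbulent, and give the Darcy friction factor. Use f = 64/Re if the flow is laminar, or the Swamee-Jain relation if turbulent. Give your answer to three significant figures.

Re ≈ 1.43×10^6; turbulent; f ≈ 0.0131

Re = VD/ν = 3.440·0.411/9.91×10^-7 = 1.43×10^6
Re > 4000 → turbulent; ε/D = 9.73×10^-5
Swamee-Jain: f = 0.01311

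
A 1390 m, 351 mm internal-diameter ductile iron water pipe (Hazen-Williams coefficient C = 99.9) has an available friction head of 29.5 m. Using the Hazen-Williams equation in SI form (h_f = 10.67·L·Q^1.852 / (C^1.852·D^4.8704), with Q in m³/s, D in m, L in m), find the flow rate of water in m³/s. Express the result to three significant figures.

Rearranging: Q = [h_f·C^1.852·D^4.8704 / (10.67·L)]^(1/1.852)
Q = [29.5·99.9^1.852·0.351^4.8704 / (10.67·1390)]^0.540 = 0.2214 m³/s

Q ≈ 0.221 m³/s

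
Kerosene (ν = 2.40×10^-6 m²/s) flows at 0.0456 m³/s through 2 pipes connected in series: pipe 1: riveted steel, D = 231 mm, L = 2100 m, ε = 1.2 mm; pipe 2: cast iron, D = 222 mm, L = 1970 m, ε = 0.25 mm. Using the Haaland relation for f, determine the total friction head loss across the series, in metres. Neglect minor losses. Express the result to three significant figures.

H ≈ 31.3 m

Pipe 1: V = 1.088 m/s, Re = 1.05×10^5, ε/D = 0.00519, f = 0.03158, h_1 = f(L/D)V²/2g = 17.32 m
Pipe 2: V = 1.178 m/s, Re = 1.09×10^5, ε/D = 0.00113, f = 0.02224, h_2 = f(L/D)V²/2g = 13.96 m
Series → Q common, losses add: H = Σh = 31.28 m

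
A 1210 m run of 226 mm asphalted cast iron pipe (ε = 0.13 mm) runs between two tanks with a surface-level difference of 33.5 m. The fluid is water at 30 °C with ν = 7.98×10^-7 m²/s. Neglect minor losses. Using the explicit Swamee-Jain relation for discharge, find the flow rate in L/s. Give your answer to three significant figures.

Swamee-Jain (Type II): Q = -0.965·√(gD⁵h_f/L)·ln[ε/(3.7D) + √(3.17ν²L/(gD³h_f))]
√(gD⁵h_f/L) = √(9.81·0.226⁵·33.5/1210) = 0.01265
ε/(3.7D) = 1.55×10^-4; √(3.17ν²L/(gD³h_f)) = 2.54×10^-5
Q = -0.965·0.01265·ln(1.808×10^-4) = 0.1052 m³/s
Check: V = 2.62 m/s, Re = 7.43×10^5, f = 0.01795, h_f = 33.7 m ≈ 33.5 m ✓

Q ≈ 105 L/s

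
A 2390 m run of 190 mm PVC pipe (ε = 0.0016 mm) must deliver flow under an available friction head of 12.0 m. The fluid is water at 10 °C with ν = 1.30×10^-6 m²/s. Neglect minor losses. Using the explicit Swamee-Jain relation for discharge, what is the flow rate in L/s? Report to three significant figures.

Q ≈ 30.2 L/s

Swamee-Jain (Type II): Q = -0.965·√(gD⁵h_f/L)·ln[ε/(3.7D) + √(3.17ν²L/(gD³h_f))]
√(gD⁵h_f/L) = √(9.81·0.190⁵·12.0/2390) = 0.003492
ε/(3.7D) = 2.28×10^-6; √(3.17ν²L/(gD³h_f)) = 1.26×10^-4
Q = -0.965·0.003492·ln(1.282×10^-4) = 0.03020 m³/s
Check: V = 1.07 m/s, Re = 1.56×10^5, f = 0.01639, h_f = 11.9 m ≈ 12.0 m ✓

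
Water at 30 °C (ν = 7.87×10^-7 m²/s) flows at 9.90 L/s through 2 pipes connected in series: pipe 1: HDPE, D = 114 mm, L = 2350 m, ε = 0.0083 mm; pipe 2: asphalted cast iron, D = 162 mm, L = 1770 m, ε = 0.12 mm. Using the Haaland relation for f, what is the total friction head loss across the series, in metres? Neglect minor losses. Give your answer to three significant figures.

Pipe 1: V = 0.9699 m/s, Re = 1.40×10^5, ε/D = 7.28×10^-5, f = 0.01702, h_1 = f(L/D)V²/2g = 16.82 m
Pipe 2: V = 0.4803 m/s, Re = 9.89×10^4, ε/D = 7.41×10^-4, f = 0.02105, h_2 = f(L/D)V²/2g = 2.704 m
Series → Q common, losses add: H = Σh = 19.52 m

H ≈ 19.5 m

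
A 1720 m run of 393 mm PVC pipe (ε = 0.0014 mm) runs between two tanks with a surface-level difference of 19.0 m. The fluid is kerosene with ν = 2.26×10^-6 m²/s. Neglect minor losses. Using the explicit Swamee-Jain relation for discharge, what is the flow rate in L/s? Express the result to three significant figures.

Q ≈ 304 L/s

Swamee-Jain (Type II): Q = -0.965·√(gD⁵h_f/L)·ln[ε/(3.7D) + √(3.17ν²L/(gD³h_f))]
√(gD⁵h_f/L) = √(9.81·0.393⁵·19.0/1720) = 0.03187
ε/(3.7D) = 9.63×10^-7; √(3.17ν²L/(gD³h_f)) = 4.96×10^-5
Q = -0.965·0.03187·ln(5.058×10^-5) = 0.3043 m³/s
Check: V = 2.51 m/s, Re = 4.36×10^5, f = 0.01347, h_f = 18.9 m ≈ 19.0 m ✓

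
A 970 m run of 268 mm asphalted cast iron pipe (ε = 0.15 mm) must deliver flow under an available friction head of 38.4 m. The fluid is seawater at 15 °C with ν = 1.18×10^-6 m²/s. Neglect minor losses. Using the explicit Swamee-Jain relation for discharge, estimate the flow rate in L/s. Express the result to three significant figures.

Swamee-Jain (Type II): Q = -0.965·√(gD⁵h_f/L)·ln[ε/(3.7D) + √(3.17ν²L/(gD³h_f))]
√(gD⁵h_f/L) = √(9.81·0.268⁵·38.4/970) = 0.02317
ε/(3.7D) = 1.51×10^-4; √(3.17ν²L/(gD³h_f)) = 2.43×10^-5
Q = -0.965·0.02317·ln(1.756×10^-4) = 0.1934 m³/s
Check: V = 3.43 m/s, Re = 7.79×10^5, f = 0.01783, h_f = 38.6 m ≈ 38.4 m ✓

Q ≈ 193 L/s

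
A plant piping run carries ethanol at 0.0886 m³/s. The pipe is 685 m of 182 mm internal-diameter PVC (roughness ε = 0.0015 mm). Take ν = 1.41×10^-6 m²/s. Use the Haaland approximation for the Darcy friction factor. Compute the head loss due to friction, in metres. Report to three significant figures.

h_f ≈ 29.9 m

V = 4Q/(πD²) = 4·0.0886/(π·0.182²) = 3.406 m/s
Re = VD/ν = 3.406·0.182/1.41×10^-6 = 4.40×10^5 → turbulent
ε/D = 0.0015/182 = 8.24×10^-6
Haaland: f = 0.01345
h_f = f(L/D)V²/(2g) = 0.01345·(685/0.182)·3.406²/(2·9.81) = 29.93 m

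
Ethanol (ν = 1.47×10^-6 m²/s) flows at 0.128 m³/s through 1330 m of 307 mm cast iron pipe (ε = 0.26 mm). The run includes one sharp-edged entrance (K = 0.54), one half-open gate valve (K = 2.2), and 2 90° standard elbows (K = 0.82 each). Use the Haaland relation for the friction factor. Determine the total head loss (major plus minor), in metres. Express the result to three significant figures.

V = 4Q/(πD²) = 1.729 m/s; V²/2g = 0.1524 m
Re = 3.61×10^5, ε/D = 8.47×10^-4 → f = 0.01970 (Haaland)
Major: h_f = f(L/D)·V²/2g = 0.01970·4332·0.1524 = 13.01 m
Minor: ΣK = 4.38; h_m = ΣK·V²/2g = 0.6675 m
Total H_L = 13.01 + 0.6675 = 13.67 m

H_L ≈ 13.7 m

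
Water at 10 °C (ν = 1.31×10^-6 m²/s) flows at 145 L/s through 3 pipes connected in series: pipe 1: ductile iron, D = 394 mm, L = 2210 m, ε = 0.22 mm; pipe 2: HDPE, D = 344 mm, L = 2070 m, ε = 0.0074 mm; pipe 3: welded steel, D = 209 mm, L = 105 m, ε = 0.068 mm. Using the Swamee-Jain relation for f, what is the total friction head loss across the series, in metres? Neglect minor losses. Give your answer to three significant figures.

Pipe 1: V = 1.189 m/s, Re = 3.58×10^5, ε/D = 5.58×10^-4, f = 0.01845, h_1 = f(L/D)V²/2g = 7.462 m
Pipe 2: V = 1.560 m/s, Re = 4.10×10^5, ε/D = 2.15×10^-5, f = 0.01387, h_2 = f(L/D)V²/2g = 10.35 m
Pipe 3: V = 4.227 m/s, Re = 6.74×10^5, ε/D = 3.25×10^-4, f = 0.01628, h_3 = f(L/D)V²/2g = 7.446 m
Series → Q common, losses add: H = Σh = 25.26 m

H ≈ 25.3 m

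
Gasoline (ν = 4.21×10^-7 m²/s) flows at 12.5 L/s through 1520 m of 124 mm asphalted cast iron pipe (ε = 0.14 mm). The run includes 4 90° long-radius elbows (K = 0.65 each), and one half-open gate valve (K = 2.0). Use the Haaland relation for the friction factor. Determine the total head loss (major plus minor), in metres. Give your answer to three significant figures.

V = 4Q/(πD²) = 1.035 m/s; V²/2g = 0.05461 m
Re = 3.05×10^5, ε/D = 0.00113 → f = 0.02104 (Haaland)
Major: h_f = f(L/D)·V²/2g = 0.02104·12258·0.05461 = 14.08 m
Minor: ΣK = 4.60; h_m = ΣK·V²/2g = 0.2512 m
Total H_L = 14.08 + 0.2512 = 14.33 m

H_L ≈ 14.3 m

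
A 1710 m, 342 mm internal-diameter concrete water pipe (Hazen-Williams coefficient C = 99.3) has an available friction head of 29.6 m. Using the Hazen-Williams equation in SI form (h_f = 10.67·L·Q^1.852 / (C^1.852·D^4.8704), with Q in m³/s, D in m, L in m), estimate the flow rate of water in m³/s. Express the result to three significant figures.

Q ≈ 0.184 m³/s

Rearranging: Q = [h_f·C^1.852·D^4.8704 / (10.67·L)]^(1/1.852)
Q = [29.6·99.3^1.852·0.342^4.8704 / (10.67·1710)]^0.540 = 0.1841 m³/s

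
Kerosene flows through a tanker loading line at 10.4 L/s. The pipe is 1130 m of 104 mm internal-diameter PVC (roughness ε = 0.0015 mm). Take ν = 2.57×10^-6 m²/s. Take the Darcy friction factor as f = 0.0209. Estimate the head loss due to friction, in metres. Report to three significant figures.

V = 4Q/(πD²) = 4·0.0104/(π·0.104²) = 1.224 m/s
h_f = f(L/D)V²/(2g) = 0.02090·(1130/0.104)·1.224²/(2·9.81) = 17.35 m

h_f ≈ 17.3 m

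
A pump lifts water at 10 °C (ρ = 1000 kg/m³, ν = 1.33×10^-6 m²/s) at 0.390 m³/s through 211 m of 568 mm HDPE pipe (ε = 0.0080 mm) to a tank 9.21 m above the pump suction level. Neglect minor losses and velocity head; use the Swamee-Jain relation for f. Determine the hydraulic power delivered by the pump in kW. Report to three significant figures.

P_hyd ≈ 37.4 kW

V = 4Q/(πD²) = 1.539 m/s; Re = 6.57×10^5; ε/D = 1.41×10^-5; f = 0.01274
h_f = f(L/D)V²/2g = 0.5713 m
Total head H = z + h_f = 9.21 + 0.5713 = 9.781 m
P_hyd = ρgQH = 1000·9.81·0.390·9.781 = 37.42 kW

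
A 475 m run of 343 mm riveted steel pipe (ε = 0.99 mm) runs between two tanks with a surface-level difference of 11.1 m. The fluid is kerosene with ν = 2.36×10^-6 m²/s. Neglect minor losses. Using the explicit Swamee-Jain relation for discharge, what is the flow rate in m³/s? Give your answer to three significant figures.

Q ≈ 0.226 m³/s

Swamee-Jain (Type II): Q = -0.965·√(gD⁵h_f/L)·ln[ε/(3.7D) + √(3.17ν²L/(gD³h_f))]
√(gD⁵h_f/L) = √(9.81·0.343⁵·11.1/475) = 0.03299
ε/(3.7D) = 7.80×10^-4; √(3.17ν²L/(gD³h_f)) = 4.37×10^-5
Q = -0.965·0.03299·ln(8.238×10^-4) = 0.2261 m³/s
Check: V = 2.45 m/s, Re = 3.56×10^5, f = 0.02641, h_f = 11.2 m ≈ 11.1 m ✓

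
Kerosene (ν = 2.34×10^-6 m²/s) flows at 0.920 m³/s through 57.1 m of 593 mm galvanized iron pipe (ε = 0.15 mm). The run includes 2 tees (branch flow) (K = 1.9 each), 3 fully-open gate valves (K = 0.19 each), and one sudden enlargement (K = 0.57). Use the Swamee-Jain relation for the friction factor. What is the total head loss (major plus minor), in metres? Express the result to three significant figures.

V = 4Q/(πD²) = 3.331 m/s; V²/2g = 0.5656 m
Re = 8.44×10^5, ε/D = 2.53×10^-4 → f = 0.01545 (Swamee-Jain)
Major: h_f = f(L/D)·V²/2g = 0.01545·96.29·0.5656 = 0.8415 m
Minor: ΣK = 4.94; h_m = ΣK·V²/2g = 2.794 m
Total H_L = 0.8415 + 2.794 = 3.635 m

H_L ≈ 3.64 m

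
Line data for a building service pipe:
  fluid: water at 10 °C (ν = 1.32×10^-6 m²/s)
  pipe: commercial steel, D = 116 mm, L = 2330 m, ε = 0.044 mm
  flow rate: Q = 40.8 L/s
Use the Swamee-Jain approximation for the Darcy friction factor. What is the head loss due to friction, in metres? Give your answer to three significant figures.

V = 4Q/(πD²) = 4·0.0408/(π·0.116²) = 3.861 m/s
Re = VD/ν = 3.861·0.116/1.32×10^-6 = 3.39×10^5 → turbulent
ε/D = 0.044/116 = 3.79×10^-4
Swamee-Jain: f = 0.01742
h_f = f(L/D)V²/(2g) = 0.01742·(2330/0.116)·3.861²/(2·9.81) = 265.9 m

h_f ≈ 266 m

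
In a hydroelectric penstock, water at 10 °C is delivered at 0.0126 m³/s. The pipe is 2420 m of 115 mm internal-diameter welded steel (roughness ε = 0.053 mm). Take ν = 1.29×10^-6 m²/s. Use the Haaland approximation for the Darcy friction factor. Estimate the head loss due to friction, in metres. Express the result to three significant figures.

h_f ≈ 31.1 m

V = 4Q/(πD²) = 4·0.0126/(π·0.115²) = 1.213 m/s
Re = VD/ν = 1.213·0.115/1.29×10^-6 = 1.08×10^5 → turbulent
ε/D = 0.053/115 = 4.61×10^-4
Haaland: f = 0.01970
h_f = f(L/D)V²/(2g) = 0.01970·(2420/0.115)·1.213²/(2·9.81) = 31.09 m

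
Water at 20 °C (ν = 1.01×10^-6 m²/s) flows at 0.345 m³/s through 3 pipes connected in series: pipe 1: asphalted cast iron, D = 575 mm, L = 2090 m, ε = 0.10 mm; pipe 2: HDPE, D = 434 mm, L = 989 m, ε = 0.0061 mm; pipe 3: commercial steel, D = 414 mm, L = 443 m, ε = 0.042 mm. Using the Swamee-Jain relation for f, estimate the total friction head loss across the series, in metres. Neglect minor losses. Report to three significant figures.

Pipe 1: V = 1.329 m/s, Re = 7.56×10^5, ε/D = 1.74×10^-4, f = 0.01475, h_1 = f(L/D)V²/2g = 4.823 m
Pipe 2: V = 2.332 m/s, Re = 1.00×10^6, ε/D = 1.41×10^-5, f = 0.01194, h_2 = f(L/D)V²/2g = 7.545 m
Pipe 3: V = 2.563 m/s, Re = 1.05×10^6, ε/D = 1.01×10^-4, f = 0.01347, h_3 = f(L/D)V²/2g = 4.827 m
Series → Q common, losses add: H = Σh = 17.20 m

H ≈ 17.2 m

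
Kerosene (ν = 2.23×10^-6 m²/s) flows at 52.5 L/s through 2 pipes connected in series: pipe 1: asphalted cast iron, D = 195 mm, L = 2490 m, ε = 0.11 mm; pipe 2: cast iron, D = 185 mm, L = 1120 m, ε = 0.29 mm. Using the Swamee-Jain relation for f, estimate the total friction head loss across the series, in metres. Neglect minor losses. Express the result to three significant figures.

H ≈ 67.3 m

Pipe 1: V = 1.758 m/s, Re = 1.54×10^5, ε/D = 5.64×10^-4, f = 0.01973, h_1 = f(L/D)V²/2g = 39.68 m
Pipe 2: V = 1.953 m/s, Re = 1.62×10^5, ε/D = 0.00157, f = 0.02343, h_2 = f(L/D)V²/2g = 27.58 m
Series → Q common, losses add: H = Σh = 67.26 m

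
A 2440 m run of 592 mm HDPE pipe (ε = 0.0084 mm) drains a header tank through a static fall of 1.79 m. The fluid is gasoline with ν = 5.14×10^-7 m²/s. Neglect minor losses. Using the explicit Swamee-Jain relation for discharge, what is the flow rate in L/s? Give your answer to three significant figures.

Q ≈ 232 L/s

Swamee-Jain (Type II): Q = -0.965·√(gD⁵h_f/L)·ln[ε/(3.7D) + √(3.17ν²L/(gD³h_f))]
√(gD⁵h_f/L) = √(9.81·0.592⁵·1.79/2440) = 0.02288
ε/(3.7D) = 3.83×10^-6; √(3.17ν²L/(gD³h_f)) = 2.37×10^-5
Q = -0.965·0.02288·ln(2.752×10^-5) = 0.2318 m³/s
Check: V = 0.842 m/s, Re = 9.70×10^5, f = 0.01200, h_f = 1.79 m ≈ 1.79 m ✓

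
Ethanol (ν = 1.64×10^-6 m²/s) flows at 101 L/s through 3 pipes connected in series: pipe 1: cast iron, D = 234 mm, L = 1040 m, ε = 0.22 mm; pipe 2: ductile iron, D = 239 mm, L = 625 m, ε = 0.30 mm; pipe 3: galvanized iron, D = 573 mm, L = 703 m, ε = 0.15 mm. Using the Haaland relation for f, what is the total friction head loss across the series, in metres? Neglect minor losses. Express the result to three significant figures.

Pipe 1: V = 2.349 m/s, Re = 3.35×10^5, ε/D = 9.40×10^-4, f = 0.02018, h_1 = f(L/D)V²/2g = 25.21 m
Pipe 2: V = 2.251 m/s, Re = 3.28×10^5, ε/D = 0.00126, f = 0.02148, h_2 = f(L/D)V²/2g = 14.51 m
Pipe 3: V = 0.3917 m/s, Re = 1.37×10^5, ε/D = 2.62×10^-4, f = 0.01815, h_3 = f(L/D)V²/2g = 0.1741 m
Series → Q common, losses add: H = Σh = 39.90 m

H ≈ 39.9 m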